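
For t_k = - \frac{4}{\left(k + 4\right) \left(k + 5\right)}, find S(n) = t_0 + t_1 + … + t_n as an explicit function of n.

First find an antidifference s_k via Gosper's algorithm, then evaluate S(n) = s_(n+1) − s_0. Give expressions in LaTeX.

S(n) = \frac{- n - 1}{n + 5}

Ratio r(k) = (k + 4)/(k + 6).
Normal form (A,B,C) = (k + 4, k + 6, 1).
Solve (k + 4)·f(k+1) − (k + 5)·f(k) = 1.
deg f ≤ 1 (via 1,1,0).
Solving with deg f ≤ 1: f(k) = k/4.
R(k) = B(k−1)·f(k)/C(k) = k*(k + 5)/4; s_k = R·t_k = -k/(k + 4).
Check: Δs_k = -4/(k**2 + 9*k + 20). ✓
Σ_(k=0)^n t_k = s_(n+1) − s_(0) = ((-n - 1)/(n + 5)) − (0), i.e. (-n - 1)/(n + 5).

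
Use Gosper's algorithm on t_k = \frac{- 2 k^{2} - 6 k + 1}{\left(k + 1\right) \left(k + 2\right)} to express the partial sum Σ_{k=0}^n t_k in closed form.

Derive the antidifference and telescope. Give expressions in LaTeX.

Compute t_(k+1)/t_k: get (k + 1)*(6*k + 2*(k + 1)**2 + 5)/((k + 3)*(2*k**2 + 6*k - 1)).
A = k + 1, B = k + 3, C = k**2 + 3*k - 1/2.
Key eq: (k + 1)·f(k+1) = (k + 2)·f(k) + (k**2 + 3*k - 1/2).
Degrees (1,1,2) ⇒ d ≤ 2.
Solving with deg f ≤ 2: f(k) = k*(2*k - 3)/2.
So s_k = (B(k−1)f/C)·t_k = (k*(k + 2)*(2*k - 3)/(2*k**2 + 6*k - 1))·t_k = k*(3 - 2*k)/(k + 1).
s_(k+1) − s_k = (-2*k**2 - 6*k + 1)/(k**2 + 3*k + 2) = t_k.
s_(n+1) = (-2*n**2 - n + 1)/(n + 2) and s_(0) = 0, so S(n) = (-2*n**2 - n + 1)/(n + 2).

S(n) = \frac{- 2 n^{2} - n + 1}{n + 2}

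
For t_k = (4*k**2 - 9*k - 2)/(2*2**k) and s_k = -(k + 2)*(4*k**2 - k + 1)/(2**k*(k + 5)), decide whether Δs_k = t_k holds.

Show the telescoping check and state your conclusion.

s_(k+1) = (k + 3)*(k - 4*(k + 1)**2)/(2*2**k*(k + 6))
s_(k+1) − s_k = (4*k**4 + 23*k**3 - 38*k**2 - 145*k - 36)/(2*2**k*(k**2 + 11*k + 30))
(s_(k+1) − s_k) − t_k = 3*(-4*k**3 - 19*k**2 + 49*k + 8)/(2*2**k*(k**2 + 11*k + 30))

Invalid: residual 3*(-4*k**3 - 19*k**2 + 49*k + 8)/(2*2**k*(k**2 + 11*k + 30)) ≠ 0.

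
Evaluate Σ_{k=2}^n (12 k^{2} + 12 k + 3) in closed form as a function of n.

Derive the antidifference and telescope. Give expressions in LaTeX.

Compute t_(k+1)/t_k: get (4*k**2 + 12*k + 9)/(4*k**2 + 4*k + 1).
Normal form (A,B,C) = (1, 1, k**2 + k + 1/4).
Set up (1)·f(k+1) − (1)·f(k) − (k**2 + k + 1/4) = 0.
deg f ≤ 3 (via 0,0,2).
Solving with deg f ≤ 3: f(k) = k*(2*k - 1)*(2*k + 1)/12.
R(k) = B(k−1)·f(k)/C(k) = k*(2*k - 1)/(3*(2*k + 1)); s_k = R·t_k = 4*k**3 - k.
Check: Δs_k = 12*k**2 + 12*k + 3. ✓
Telescope: S(n) = s_(n+1) − s_(2) = 4*n**3 + 12*n**2 + 11*n + 3 − (30) = 4*n**3 + 12*n**2 + 11*n - 27.

S(n) = 4 n^{3} + 12 n^{2} + 11 n - 27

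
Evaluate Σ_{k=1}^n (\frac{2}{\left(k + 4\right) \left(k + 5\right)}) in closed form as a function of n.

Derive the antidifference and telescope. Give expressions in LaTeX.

S(n) = \frac{2 n}{5 \left(n + 5\right)}

Compute t_(k+1)/t_k: get (k + 4)/(k + 6).
Take A(k)=k + 4, B(k)=k + 6, C(k)=1.
f must satisfy (k + 4)·f(k+1) − (k + 5)·f(k) = 1.
Bound: deg f ≤ 1.
Solving with deg f ≤ 1: f(k) = k/4.
Then R = B(k−1)f/C = k*(k + 5)/4, so s_k = R(k)·t_k = k/(2*(k + 4)).
Check: Δs_k = 2/(k**2 + 9*k + 20). ✓
Evaluate: s_(n+1) = (n + 1)/(2*(n + 5)); subtract s_(1) = 1/10 ⇒ S(n) = 2*n/(5*(n + 5)).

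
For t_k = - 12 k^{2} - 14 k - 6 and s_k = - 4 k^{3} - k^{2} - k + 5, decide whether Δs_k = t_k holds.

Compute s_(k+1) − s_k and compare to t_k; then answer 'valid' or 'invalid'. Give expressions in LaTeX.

Valid: the claim telescopes to t_k.

s_(k+1) = -k - 4*(k + 1)**3 - (k + 1)**2 + 4
s_(k+1) − s_k = -12*k**2 - 14*k - 6
(s_(k+1) − s_k) − t_k = 0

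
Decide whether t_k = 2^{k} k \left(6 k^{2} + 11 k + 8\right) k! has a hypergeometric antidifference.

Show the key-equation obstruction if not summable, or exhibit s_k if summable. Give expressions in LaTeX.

Yes. s_k = 2^{k} \left(3 k^{2} - 2 k - 2\right) k!.

Compute t_(k+1)/t_k: get (k + 1)**2*(22*k + 12*(k + 1)**2 + 38)/(k*(6*k**2 + 11*k + 8)).
A = 2*k + 2, B = 1, C = k**3 + 11*k**2/6 + 4*k/3.
Set up (2*k + 2)·f(k+1) − (1)·f(k) − (k**3 + 11*k**2/6 + 4*k/3) = 0.
d = 2 from the (1,0,3) case.
Match coefficients ⇒ f(k) = (3*k**2 - 2*k - 2)/6.
Get s_k = R·t_k = 2**k*(3*k**2 - 2*k - 2)*factorial(k) with R(k) = B(k−1)f(k)/C(k) = (3*k**2 - 2*k - 2)/(k*(6*k**2 + 11*k + 8)).
s_(k+1) − s_k = 2**k*k*(6*k**2 + 11*k + 8)*factorial(k) = t_k.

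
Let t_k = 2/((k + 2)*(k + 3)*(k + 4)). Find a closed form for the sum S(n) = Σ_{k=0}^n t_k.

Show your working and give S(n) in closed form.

S(n) = (n**2 + 7*n + 6)/(6*(n**2 + 7*n + 12))

Step 1: r(k) = (k + 2)/(k + 5).
Normal form (A,B,C) = (k + 2, k + 5, 1).
Key eq: (k + 2)·f(k+1) = (k + 4)·f(k) + (1).
Bound: deg f ≤ 2.
Match coefficients ⇒ f(k) = k*(k + 5)/12.
Certificate R = B(k−1)f/C = k*(k + 4)*(k + 5)/12 gives s_k = k*(k + 5)/(6*(k + 2)*(k + 3)).
Δs = 2/(k**3 + 9*k**2 + 26*k + 24), as required.
Telescope: S(n) = s_(n+1) − s_(0) = (n**2 + 7*n + 6)/(6*(n**2 + 7*n + 12)) − (0) = (n**2 + 7*n + 6)/(6*(n**2 + 7*n + 12)).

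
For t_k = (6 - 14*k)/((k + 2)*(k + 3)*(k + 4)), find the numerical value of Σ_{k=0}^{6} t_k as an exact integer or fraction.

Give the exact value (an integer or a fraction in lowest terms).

Σ = -28/45

Ratio r(k) = (k + 2)*(7*k + 4)/((k + 5)*(7*k - 3)).
Gosper form: A/B · C(k+1)/C(k) with A=k + 2, B=k + 5, C=k - 3/7.
f must satisfy (k + 2)·f(k+1) − (k + 4)·f(k) = k - 3/7.
d = 2 from the (1,1,1) case.
Match coefficients ⇒ f(k) = k*(11*k - 29)/84.
So s_k = (B(k−1)f/C)·t_k = (k*(k + 4)*(11*k - 29)/(12*(7*k - 3)))·t_k = -k*(11*k - 29)/(6*(k + 2)*(k + 3)).
Verify: 2*(3 - 7*k)/(k**3 + 9*k**2 + 26*k + 24) matches t_k.
Σ_(k=0)^(6) t_k = s_(7) − s_(0) = -28/45 − (0) = -28/45.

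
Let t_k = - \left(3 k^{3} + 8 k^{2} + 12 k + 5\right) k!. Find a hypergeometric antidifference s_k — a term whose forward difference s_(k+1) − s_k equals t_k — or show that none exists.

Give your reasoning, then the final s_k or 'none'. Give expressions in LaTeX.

s_k = - \left(3 k^{2} + 2 k + 1\right) k!

r(k) = (3*k**4 + 20*k**3 + 54*k**2 + 65*k + 28)/(3*k**3 + 8*k**2 + 12*k + 5) after simplifying.
A = k + 1, B = 1, C = k**3 + 8*k**2/3 + 4*k + 5/3.
f must satisfy (k + 1)·f(k+1) − (1)·f(k) = k**3 + 8*k**2/3 + 4*k + 5/3.
From deg A=1, deg B=0, deg C=3: d=2.
Solving with deg f ≤ 2: f(k) = (3*k**2 + 2*k + 1)/3.
Certificate R = B(k−1)f/C = (3*k**2 + 2*k + 1)/(3*k**3 + 8*k**2 + 12*k + 5) gives s_k = -(3*k**2 + 2*k + 1)*factorial(k).
Δs = -(3*k**3 + 8*k**2 + 12*k + 5)*factorial(k), as required.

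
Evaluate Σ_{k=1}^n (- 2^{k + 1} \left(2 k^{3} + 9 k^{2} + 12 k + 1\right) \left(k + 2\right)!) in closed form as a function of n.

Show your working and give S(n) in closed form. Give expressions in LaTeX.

Ratio r(k) = 2*(2*k**4 + 21*k**3 + 81*k**2 + 132*k + 72)/(2*k**3 + 9*k**2 + 12*k + 1).
Gosper form: A/B · C(k+1)/C(k) with A=2*k + 6, B=1, C=k**3 + 9*k**2/2 + 6*k + 1/2.
Need (2*k + 6)·f(k+1) − (1)·f(k) = k**3 + 9*k**2/2 + 6*k + 1/2.
Degrees (1,0,3) ⇒ d ≤ 2.
Match coefficients ⇒ f(k) = (k - 1)*(k + 1)/2.
Certificate R = B(k−1)f/C = (k - 1)*(k + 1)/(2*k**3 + 9*k**2 + 12*k + 1) gives s_k = -2**(k + 1)*(k - 1)*(k + 1)*factorial(k + 2).
Δs = -2**(k + 1)*(2*k**3 + 9*k**2 + 12*k + 1)*factorial(k + 2), as required.
Evaluate: s_(n+1) = -2**(n + 2)*n*(n + 2)*factorial(n + 3); subtract s_(1) = 0 ⇒ S(n) = -2**(n + 2)*n*(n + 2)*factorial(n + 3).

S(n) = - 2^{n + 2} n \left(n + 2\right) \left(n + 3\right)!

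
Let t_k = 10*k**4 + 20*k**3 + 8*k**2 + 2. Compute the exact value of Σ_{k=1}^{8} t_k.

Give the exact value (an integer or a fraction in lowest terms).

Σ = 115288

The ratio is (5*k**4 + 30*k**3 + 64*k**2 + 58*k + 20)/(5*k**4 + 10*k**3 + 4*k**2 + 1).
A = 1, B = 1, C = k**4 + 2*k**3 + 4*k**2/5 + 1/5.
f must satisfy (1)·f(k+1) − (1)·f(k) = k**4 + 2*k**3 + 4*k**2/5 + 1/5.
Bound: deg f ≤ 5.
Coefficient equations give f(k) = k*(k + 1)*(2*k**3 - 2*k**2 - 2*k + 3)/10.
Certificate R = B(k−1)f/C = k*(2*k**3 - 2*k**2 - 2*k + 3)/(2*(5*k**3 + 5*k**2 - k + 1)) gives s_k = k*(2*k**4 - 4*k**2 + k + 3).
Δs = 10*k**4 + 20*k**3 + 8*k**2 + 2, as required.
Telescoping: Σ = s_(9) − s_(1) = 115290 − (2) = 115288.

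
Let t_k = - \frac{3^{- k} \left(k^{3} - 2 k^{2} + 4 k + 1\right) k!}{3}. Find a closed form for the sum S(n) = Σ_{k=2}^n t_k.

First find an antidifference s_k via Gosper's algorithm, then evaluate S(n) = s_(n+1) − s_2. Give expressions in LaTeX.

Ratio r(k) = (k**4 + 2*k**3 + 4*k**2 + 7*k + 4)/(3*(k**3 - 2*k**2 + 4*k + 1)).
Gosper form: A/B · C(k+1)/C(k) with A=k/3 + 1/3, B=1, C=k**3 - 2*k**2 + 4*k + 1.
Solve (k/3 + 1/3)·f(k+1) − (1)·f(k) = k**3 - 2*k**2 + 4*k + 1.
Degrees (1,0,3) ⇒ d ≤ 2.
A polynomial solution: f(k) = 3*(k**2 - 2*k - 1).
So s_k = (B(k−1)f/C)·t_k = (3*(k**2 - 2*k - 1)/(k**3 - 2*k**2 + 4*k + 1))·t_k = (-k**2 + 2*k + 1)*factorial(k)/3**k.
Verify: -(k**3 - 2*k**2 + 4*k + 1)*factorial(k)/(3*3**k) matches t_k.
Evaluate: s_(n+1) = -3**(-n - 1)*(n**2 - 2)*factorial(n + 1); subtract s_(2) = 2/9 ⇒ S(n) = 3**(-n - 2)*(-2*3**n - 3*n**3*factorial(n) - 3*n**2*factorial(n) + 6*n*factorial(n) + 6*factorial(n)).

S(n) = 3^{- n - 2} \left(- 2 \cdot 3^{n} - 3 n^{3} n! - 3 n^{2} n! + 6 n n! + 6 n!\right)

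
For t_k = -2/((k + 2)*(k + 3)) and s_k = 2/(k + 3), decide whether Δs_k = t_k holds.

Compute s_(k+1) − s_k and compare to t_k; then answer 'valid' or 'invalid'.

Invalid: residual 4/(k**3 + 9*k**2 + 26*k + 24) ≠ 0.

s_(k+1) = 2/(k + 4)
s_(k+1) − s_k = -2/((k + 3)*(k + 4))
(s_(k+1) − s_k) − t_k = 4/(k**3 + 9*k**2 + 26*k + 24)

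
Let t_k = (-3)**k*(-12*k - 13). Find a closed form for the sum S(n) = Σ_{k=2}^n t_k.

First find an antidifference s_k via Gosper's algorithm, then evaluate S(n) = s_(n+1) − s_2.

S(n) = -12*(-3)**n + 3*(-3)**(n + 1)*n - 63

t_(k+1)/t_k = 3*(-12*k - 25)/(12*k + 13).
So A=-3 and B=1, with C=k + 13/12.
Solve (-3)·f(k+1) − (1)·f(k) = k + 13/12.
deg f ≤ 1 (via 0,0,1).
Solve for f: f(k) = -(3*k + 1)/12 (degree 1 ≤ 1).
So s_k = (B(k−1)f/C)·t_k = (-(3*k + 1)/(12*k + 13))·t_k = (-3)**k*(3*k + 1).
Δs = (-3)**k*(-12*k - 13), as required.
Telescope: S(n) = s_(n+1) − s_(2) = (-3)**(n + 1)*(3*n + 4) − (63) = -12*(-3)**n + 3*(-3)**(n + 1)*n - 63.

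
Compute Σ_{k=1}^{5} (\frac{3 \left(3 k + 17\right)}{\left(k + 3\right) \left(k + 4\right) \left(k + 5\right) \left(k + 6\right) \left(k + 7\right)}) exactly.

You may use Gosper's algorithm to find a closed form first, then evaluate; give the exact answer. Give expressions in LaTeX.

Compute t_(k+1)/t_k: get (k + 3)*(3*k + 20)/((k + 8)*(3*k + 17)).
Take A(k)=k + 3, B(k)=k + 8, C(k)=k + 17/3.
Key eq: (k + 3)·f(k+1) = (k + 7)·f(k) + (k + 17/3).
d = 4 from the (1,1,1) case.
Match coefficients ⇒ f(k) = k*(k + 5)*(k**2 + 13*k + 54)/216.
Certificate R = B(k−1)f/C = k*(k + 5)*(k + 7)*(k**2 + 13*k + 54)/(72*(3*k + 17)) gives s_k = k*(k**2 + 13*k + 54)/(24*(k**3 + 13*k**2 + 54*k + 72)).
Verify: 3*(3*k + 17)/(k**5 + 25*k**4 + 245*k**3 + 1175*k**2 + 2754*k + 2520) matches t_k.
Sum = s_(6) − s_(1); s_(6) = 7/180, s_(1) = 17/840 ⇒ 47/2520.

Σ = 47/2520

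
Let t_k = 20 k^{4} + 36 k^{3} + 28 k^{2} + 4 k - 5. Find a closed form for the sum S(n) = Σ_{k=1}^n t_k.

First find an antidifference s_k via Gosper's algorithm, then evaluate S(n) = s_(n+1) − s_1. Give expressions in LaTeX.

S(n) = n \left(4 n^{4} + 19 n^{3} + 34 n^{2} + 25 n + 1\right)

Compute t_(k+1)/t_k: get (20*k**4 + 116*k**3 + 256*k**2 + 248*k + 83)/(20*k**4 + 36*k**3 + 28*k**2 + 4*k - 5).
Normal form (A,B,C) = (1, 1, k**4 + 9*k**3/5 + 7*k**2/5 + k/5 - 1/4).
Key eq: (1)·f(k+1) = (1)·f(k) + (k**4 + 9*k**3/5 + 7*k**2/5 + k/5 - 1/4).
deg f ≤ 5 (via 0,0,4).
Coefficient equations give f(k) = k*(4*k**4 - k**3 - 2*k**2 - 3*k - 3)/20.
Get s_k = R·t_k = k*(4*k**4 - k**3 - 2*k**2 - 3*k - 3) with R(k) = B(k−1)f(k)/C(k) = k*(4*k**4 - k**3 - 2*k**2 - 3*k - 3)/(20*k**4 + 36*k**3 + 28*k**2 + 4*k - 5).
Check: Δs_k = 20*k**4 + 36*k**3 + 28*k**2 + 4*k - 5. ✓
Σ_(k=1)^n t_k = s_(n+1) − s_(1) = (4*n**5 + 19*n**4 + 34*n**3 + 25*n**2 + n - 5) − (-5), i.e. n*(4*n**4 + 19*n**3 + 34*n**2 + 25*n + 1).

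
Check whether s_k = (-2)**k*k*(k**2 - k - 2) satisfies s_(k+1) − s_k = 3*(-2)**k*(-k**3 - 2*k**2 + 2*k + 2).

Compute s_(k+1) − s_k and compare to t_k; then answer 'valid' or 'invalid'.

s_(k+1) = 2*(-2)**k*(k + 1)*(k - (k + 1)**2 + 3)
s_(k+1) − s_k = (-2)**k*(-3*k**3 - 3*k**2 + 4*k + 4)
(s_(k+1) − s_k) − t_k = (-2)**k*(3*k**2 - 2*k - 2)

Invalid: residual (-2)**k*(3*k**2 - 2*k - 2) ≠ 0.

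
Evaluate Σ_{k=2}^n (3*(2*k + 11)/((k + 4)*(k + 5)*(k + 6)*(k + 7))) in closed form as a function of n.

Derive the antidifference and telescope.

S(n) = (n**2 + 12*n - 13)/(16*(n**2 + 12*n + 35))

r(k) = (k + 4)*(2*k + 13)/((k + 8)*(2*k + 11)) after simplifying.
Normal form (A,B,C) = (k + 4, k + 8, k + 11/2).
Key eq: (k + 4)·f(k+1) = (k + 7)·f(k) + (k + 11/2).
Degrees (1,1,1) ⇒ d ≤ 3.
Solving with deg f ≤ 3: f(k) = k*(k + 5)*(k + 10)/48.
R(k) = B(k−1)·f(k)/C(k) = k*(k + 5)*(k + 7)*(k + 10)/(24*(2*k + 11)); s_k = R·t_k = k*(k + 10)/(8*(k**2 + 10*k + 24)).
s_(k+1) − s_k = 3*(2*k + 11)/(k**4 + 22*k**3 + 179*k**2 + 638*k + 840) = t_k.
Evaluate: s_(n+1) = (n**2 + 12*n + 11)/(8*(n**2 + 12*n + 35)); subtract s_(2) = 1/16 ⇒ S(n) = (n**2 + 12*n - 13)/(16*(n**2 + 12*n + 35)).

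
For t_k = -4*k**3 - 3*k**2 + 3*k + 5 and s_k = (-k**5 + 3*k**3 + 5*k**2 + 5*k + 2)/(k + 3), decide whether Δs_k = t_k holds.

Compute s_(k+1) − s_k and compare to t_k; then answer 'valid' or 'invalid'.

s_(k+1) = (5*k - (k + 1)**5 + 3*(k + 1)**3 + 5*(k + 1)**2 + 7)/(k + 4)
s_(k+1) − s_k = (-4*k**5 - 25*k**4 - 34*k**3 + 6*k**2 + 49*k + 34)/(k**2 + 7*k + 12)
(s_(k+1) − s_k) − t_k = 2*(3*k**4 + 16*k**3 + 8*k**2 - 11*k - 13)/(k**2 + 7*k + 12)

Invalid: residual 2*(3*k**4 + 16*k**3 + 8*k**2 - 11*k - 13)/(k**2 + 7*k + 12) ≠ 0.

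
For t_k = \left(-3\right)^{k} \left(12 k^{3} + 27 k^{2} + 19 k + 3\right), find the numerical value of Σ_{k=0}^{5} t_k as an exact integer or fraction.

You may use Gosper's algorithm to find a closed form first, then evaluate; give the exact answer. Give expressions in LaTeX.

t_(k+1)/t_k = 3*(-12*k**3 - 63*k**2 - 109*k - 61)/(12*k**3 + 27*k**2 + 19*k + 3).
A = -3, B = 1, C = k**3 + 9*k**2/4 + 19*k/12 + 1/4.
Key eq: (-3)·f(k+1) = (1)·f(k) + (k**3 + 9*k**2/4 + 19*k/12 + 1/4).
From deg A=0, deg B=0, deg C=3: d=3.
Coefficient equations give f(k) = -k*(3*k**2 - 2)/12.
Then R = B(k−1)f/C = -k*(3*k**2 - 2)/(12*k**3 + 27*k**2 + 19*k + 3), so s_k = R(k)·t_k = (-3)**k*k*(2 - 3*k**2).
Δs = (-3)**k*(12*k**3 + 27*k**2 + 19*k + 3), as required.
Σ_(k=0)^(5) t_k = s_(6) − s_(0) = -463644 − (0) = -463644.

Σ = -463644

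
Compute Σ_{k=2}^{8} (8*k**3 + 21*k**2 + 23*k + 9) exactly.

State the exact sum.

Σ = 15491

Step 1: r(k) = (8*k**3 + 45*k**2 + 89*k + 61)/(8*k**3 + 21*k**2 + 23*k + 9).
A = 1, B = 1, C = k**3 + 21*k**2/8 + 23*k/8 + 9/8.
f must satisfy (1)·f(k+1) − (1)·f(k) = k**3 + 21*k**2/8 + 23*k/8 + 9/8.
From deg A=0, deg B=0, deg C=3: d=4.
Solve for f: f(k) = k*(2*k + 1)*(k**2 + k + 1)/8 (degree 4 ≤ 4).
So s_k = (B(k−1)f/C)·t_k = (k*(2*k + 1)*(k**2 + k + 1)/(8*k**3 + 21*k**2 + 23*k + 9))·t_k = k*(2*k**3 + 3*k**2 + 3*k + 1).
Verify: 8*k**3 + 21*k**2 + 23*k + 9 matches t_k.
Σ_(k=2)^(8) t_k = s_(9) − s_(2) = 15561 − (70) = 15491.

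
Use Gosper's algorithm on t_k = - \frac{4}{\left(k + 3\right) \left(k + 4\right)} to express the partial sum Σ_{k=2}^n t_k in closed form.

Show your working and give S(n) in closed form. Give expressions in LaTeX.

S(n) = \frac{4 \left(1 - n\right)}{5 \left(n + 4\right)}

Compute t_(k+1)/t_k: get (k + 3)/(k + 5).
A = k + 3, B = k + 5, C = 1.
Solve (k + 3)·f(k+1) − (k + 4)·f(k) = 1.
Bound: deg f ≤ 1.
Solve for f: f(k) = k/3 (degree 1 ≤ 1).
Get s_k = R·t_k = -4*k/(3*k + 9) with R(k) = B(k−1)f(k)/C(k) = k*(k + 4)/3.
Check: Δs_k = -4/(k**2 + 7*k + 12). ✓
Σ_(k=2)^n t_k = s_(n+1) − s_(2) = (4*(-n - 1)/(3*(n + 4))) − (-8/15), i.e. 4*(1 - n)/(5*(n + 4)).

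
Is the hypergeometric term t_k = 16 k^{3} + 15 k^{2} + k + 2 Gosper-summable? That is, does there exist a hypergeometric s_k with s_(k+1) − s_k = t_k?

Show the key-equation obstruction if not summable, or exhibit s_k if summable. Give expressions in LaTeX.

Yes. s_k = k \left(4 k^{3} - 3 k^{2} - 3 k + 4\right).

Step 1: r(k) = (16*k**3 + 63*k**2 + 79*k + 34)/(16*k**3 + 15*k**2 + k + 2).
Factor: A=1; B=1; C=k**3 + 15*k**2/16 + k/16 + 1/8.
Key eq: (1)·f(k+1) = (1)·f(k) + (k**3 + 15*k**2/16 + k/16 + 1/8).
Degrees (0,0,3) ⇒ d ≤ 4.
A polynomial solution: f(k) = k*(k + 1)*(4*k**2 - 7*k + 4)/16.
Certificate R = B(k−1)f/C = k*(4*k**2 - 7*k + 4)/(16*k**2 - k + 2) gives s_k = k*(4*k**3 - 3*k**2 - 3*k + 4).
Check: Δs_k = 16*k**3 + 15*k**2 + k + 2. ✓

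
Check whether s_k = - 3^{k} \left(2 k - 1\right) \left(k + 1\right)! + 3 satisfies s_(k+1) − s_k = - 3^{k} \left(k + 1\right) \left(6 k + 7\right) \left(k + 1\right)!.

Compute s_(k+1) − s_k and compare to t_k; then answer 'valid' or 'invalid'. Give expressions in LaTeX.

s_(k+1) = -3**(k + 1)*(2*k + 1)*factorial(k + 2) + 3
s_(k+1) − s_k = -3**k*(k + 1)*(6*k + 7)*factorial(k + 1)
(s_(k+1) − s_k) − t_k = 0

valid; difference matches t_k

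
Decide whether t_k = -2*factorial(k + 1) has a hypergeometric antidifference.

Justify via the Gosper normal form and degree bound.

Step 1: r(k) = k + 2.
Factor: A=k + 2; B=1; C=1.
Solve (k + 2)·f(k+1) − (1)·f(k) = 1.
deg f ≤ -1 (via 1,0,0).
Bound -1 < 0, so the key equation has no polynomial solution.

No; the degree bound rules out any f.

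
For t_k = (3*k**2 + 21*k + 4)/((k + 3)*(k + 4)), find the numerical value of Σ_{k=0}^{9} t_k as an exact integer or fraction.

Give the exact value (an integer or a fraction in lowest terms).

The ratio is (k + 3)*(21*k + 3*(k + 1)**2 + 25)/((k + 5)*(3*k**2 + 21*k + 4)).
A = k + 3, B = k + 5, C = k**2 + 7*k + 4/3.
Need (k + 3)·f(k+1) − (k + 4)·f(k) = k**2 + 7*k + 4/3.
Degrees (1,1,2) ⇒ d ≤ 2.
A polynomial solution: f(k) = k*(9*k - 5)/9.
Get s_k = R·t_k = k*(9*k - 5)/(3*(k + 3)) with R(k) = B(k−1)f(k)/C(k) = k*(k + 4)*(9*k - 5)/(3*(3*k**2 + 21*k + 4)).
Check: Δs_k = (3*k**2 + 21*k + 4)/(k**2 + 7*k + 12). ✓
Evaluate s at k=10 and k=0: 850/39 and 0; difference 850/39.

Σ = 850/39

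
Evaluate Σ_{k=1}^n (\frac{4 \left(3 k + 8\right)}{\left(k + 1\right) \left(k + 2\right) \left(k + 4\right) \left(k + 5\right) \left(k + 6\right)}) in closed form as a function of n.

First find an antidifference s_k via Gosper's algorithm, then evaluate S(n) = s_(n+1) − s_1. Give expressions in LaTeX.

r(k) = (k + 1)*(k + 4)*(3*k + 11)/((k + 3)*(k + 7)*(3*k + 8)) after simplifying.
Normal form (A,B,C) = (k + 1, k + 7, k**2 + 17*k/3 + 8).
Solve (k + 1)·f(k+1) − (k + 6)·f(k) = k**2 + 17*k/3 + 8.
Bound: deg f ≤ 5.
Coefficient equations give f(k) = k*(k + 2)*(k + 3)*(k**2 + 10*k + 29)/60.
So s_k = (B(k−1)f/C)·t_k = (k*(k + 2)*(k + 6)*(k**2 + 10*k + 29)/(20*(3*k + 8)))·t_k = k*(k**2 + 10*k + 29)/(5*(k**3 + 10*k**2 + 29*k + 20)).
Δs = 4*(3*k + 8)/(k**5 + 18*k**4 + 121*k**3 + 372*k**2 + 508*k + 240), as required.
Telescope: S(n) = s_(n+1) − s_(1) = (n**3 + 13*n**2 + 52*n + 40)/(5*(n**3 + 13*n**2 + 52*n + 60)) − (2/15) = n*(n**2 + 13*n + 52)/(15*(n**3 + 13*n**2 + 52*n + 60)).

S(n) = \frac{n \left(n^{2} + 13 n + 52\right)}{15 \left(n^{3} + 13 n^{2} + 52 n + 60\right)}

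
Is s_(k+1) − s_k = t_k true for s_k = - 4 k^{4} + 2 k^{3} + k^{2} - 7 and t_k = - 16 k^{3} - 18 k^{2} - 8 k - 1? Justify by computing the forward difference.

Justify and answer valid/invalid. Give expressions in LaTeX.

Valid: the claim telescopes to t_k.

s_(k+1) = -4*(k + 1)**4 + 2*(k + 1)**3 + (k + 1)**2 - 7
s_(k+1) − s_k = -16*k**3 - 18*k**2 - 8*k - 1
(s_(k+1) − s_k) − t_k = 0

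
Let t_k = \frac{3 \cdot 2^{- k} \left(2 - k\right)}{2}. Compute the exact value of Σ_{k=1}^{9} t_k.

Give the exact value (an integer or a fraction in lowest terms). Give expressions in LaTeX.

r(k) = (k - 1)/(2*(k - 2)) after simplifying.
Normal form (A,B,C) = (1/2, 1, k - 2).
Solve (1/2)·f(k+1) − (1)·f(k) = k - 2.
Bound: deg f ≤ 1.
Match coefficients ⇒ f(k) = -2*(k - 1).
R(k) = B(k−1)·f(k)/C(k) = -2*(k - 1)/(k - 2); s_k = R·t_k = 3*(k - 1)/2**k.
Verify: 3*(2 - k)/(2*2**k) matches t_k.
Σ_(k=1)^(9) t_k = s_(10) − s_(1) = 27/1024 − (0) = 27/1024.

Σ = 27/1024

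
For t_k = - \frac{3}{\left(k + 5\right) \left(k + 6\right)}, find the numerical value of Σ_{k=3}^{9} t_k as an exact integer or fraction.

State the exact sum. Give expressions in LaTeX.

r(k) = (k + 5)/(k + 7) after simplifying.
Normal form (A,B,C) = (k + 5, k + 7, 1).
Set up (k + 5)·f(k+1) − (k + 6)·f(k) − (1) = 0.
d = 1 from the (1,1,0) case.
A polynomial solution: f(k) = k/5.
R(k) = B(k−1)·f(k)/C(k) = k*(k + 6)/5; s_k = R·t_k = -3*k/(5*k + 25).
Check: Δs_k = -3/(k**2 + 11*k + 30). ✓
Sum = s_(10) − s_(3); s_(10) = -2/5, s_(3) = -9/40 ⇒ -7/40.

Σ = -7/40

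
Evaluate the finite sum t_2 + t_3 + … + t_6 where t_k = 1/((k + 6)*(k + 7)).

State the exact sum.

Step 1: r(k) = (k + 6)/(k + 8).
A = k + 6, B = k + 8, C = 1.
f must satisfy (k + 6)·f(k+1) − (k + 7)·f(k) = 1.
deg f ≤ 1 (via 1,1,0).
Coefficient equations give f(k) = k/6.
R(k) = B(k−1)·f(k)/C(k) = k*(k + 7)/6; s_k = R·t_k = k/(6*(k + 6)).
Δs = 1/(k**2 + 13*k + 42), as required.
Telescoping: Σ = s_(7) − s_(2) = 7/78 − (1/24) = 5/104.

Σ = 5/104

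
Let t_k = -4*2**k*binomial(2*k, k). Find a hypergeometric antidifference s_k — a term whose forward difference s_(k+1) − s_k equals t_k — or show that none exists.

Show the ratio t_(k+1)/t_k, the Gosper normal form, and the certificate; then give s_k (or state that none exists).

r(k) = 4*(2*k + 1)/(k + 1) after simplifying.
Factor: A=8*k + 4; B=k + 1; C=1.
Need (8*k + 4)·f(k+1) − (k)·f(k) = 1.
d = -1 from the (1,1,0) case.
Negative degree bound (-1): no f exists, t_k not Gosper-summable.

none (Gosper's algorithm certifies no s_k)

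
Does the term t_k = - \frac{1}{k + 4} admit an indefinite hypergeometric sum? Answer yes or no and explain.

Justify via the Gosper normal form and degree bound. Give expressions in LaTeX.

No. Not Gosper-summable.

t_(k+1)/t_k = (k + 4)/(k + 5).
Take A(k)=k + 4, B(k)=k + 5, C(k)=1.
Key eq: (k + 4)·f(k+1) = (k + 4)·f(k) + (1).
Degrees (1,1,0) ⇒ d ≤ 0.
f = c0 ⇒ A·f(k+1) − B(k−1)·f(k) − C = -1. The system {-1 = 0} is inconsistent; no antidifference.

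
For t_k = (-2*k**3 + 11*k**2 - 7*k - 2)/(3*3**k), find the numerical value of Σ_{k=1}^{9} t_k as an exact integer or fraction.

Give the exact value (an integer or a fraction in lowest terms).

r(k) = k*(2*k**2 - 5*k - 9)/(3*(2*k**3 - 11*k**2 + 7*k + 2)) after simplifying.
Factor: A=1/3; B=1; C=k**3 - 11*k**2/2 + 7*k/2 + 1.
f must satisfy (1/3)·f(k+1) − (1)·f(k) = k**3 - 11*k**2/2 + 7*k/2 + 1.
Bound: deg f ≤ 3.
Solving with deg f ≤ 3: f(k) = -3*k*(k**2 - 4*k + 1)/2.
So s_k = (B(k−1)f/C)·t_k = (-3*k*(k**2 - 4*k + 1)/((k - 1)*(2*k**2 - 9*k - 2)))·t_k = k*(k**2 - 4*k + 1)/3**k.
s_(k+1) − s_k = (-2*k**3 + 11*k**2 - 7*k - 2)/(3*3**k) = t_k.
Telescoping: Σ = s_(10) − s_(1) = 610/59049 − (-2/3) = 39976/59049.

Σ = 39976/59049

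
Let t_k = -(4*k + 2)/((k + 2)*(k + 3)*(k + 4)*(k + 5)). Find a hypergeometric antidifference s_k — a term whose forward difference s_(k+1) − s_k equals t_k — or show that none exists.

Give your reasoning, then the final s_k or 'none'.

s_k = -k*(k**2 + 9*k + 2)/(12*(k + 2)*(k + 3)*(k + 4))

r(k) = (k + 2)*(2*k + 3)/((k + 6)*(2*k + 1)) after simplifying.
Normal form (A,B,C) = (k + 2, k + 6, k + 1/2).
Set up (k + 2)·f(k+1) − (k + 5)·f(k) − (k + 1/2) = 0.
Bound: deg f ≤ 3.
Match coefficients ⇒ f(k) = k*(k**2 + 9*k + 2)/48.
Then R = B(k−1)f/C = k*(k + 5)*(k**2 + 9*k + 2)/(24*(2*k + 1)), so s_k = R(k)·t_k = -k*(k**2 + 9*k + 2)/(12*(k + 2)*(k + 3)*(k + 4)).
Check: Δs_k = 2*(-2*k - 1)/(k**4 + 14*k**3 + 71*k**2 + 154*k + 120). ✓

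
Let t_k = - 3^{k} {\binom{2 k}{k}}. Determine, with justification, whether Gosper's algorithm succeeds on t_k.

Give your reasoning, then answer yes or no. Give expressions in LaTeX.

No — key equation has no polynomial f.

Step 1: r(k) = 6*(2*k + 1)/(k + 1).
Normal form (A,B,C) = (12*k + 6, k + 1, 1).
Key eq: (12*k + 6)·f(k+1) = (k)·f(k) + (1).
Bound: deg f ≤ -1.
Negative degree bound (-1): no f exists, t_k not Gosper-summable.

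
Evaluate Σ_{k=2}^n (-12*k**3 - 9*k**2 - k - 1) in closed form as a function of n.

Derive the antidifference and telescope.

Step 1: r(k) = (12*k**3 + 45*k**2 + 55*k + 23)/(12*k**3 + 9*k**2 + k + 1).
Normal form (A,B,C) = (1, 1, k**3 + 3*k**2/4 + k/12 + 1/12).
Key eq: (1)·f(k+1) = (1)·f(k) + (k**3 + 3*k**2/4 + k/12 + 1/12).
From deg A=0, deg B=0, deg C=3: d=4.
Match coefficients ⇒ f(k) = k*(3*k**3 - 3*k**2 - k + 2)/12.
Then R = B(k−1)f/C = k*(3*k**3 - 3*k**2 - k + 2)/(12*k**3 + 9*k**2 + k + 1), so s_k = R(k)·t_k = k*(-3*k**3 + 3*k**2 + k - 2).
s_(k+1) − s_k = -12*k**3 - 9*k**2 - k - 1 = t_k.
Telescope: S(n) = s_(n+1) − s_(2) = -3*n**4 - 9*n**3 - 8*n**2 - 3*n - 1 − (-24) = -3*n**4 - 9*n**3 - 8*n**2 - 3*n + 23.

S(n) = -3*n**4 - 9*n**3 - 8*n**2 - 3*n + 23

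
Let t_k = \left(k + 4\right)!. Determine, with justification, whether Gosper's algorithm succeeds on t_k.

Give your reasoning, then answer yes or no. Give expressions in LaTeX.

No. Not Gosper-summable.

Step 1: r(k) = k + 5.
So A=k + 5 and B=1, with C=1.
Set up (k + 5)·f(k+1) − (1)·f(k) − (1) = 0.
d = -1 from the (1,0,0) case.
d = -1 < 0 ⇒ no nonzero polynomial f; not summable.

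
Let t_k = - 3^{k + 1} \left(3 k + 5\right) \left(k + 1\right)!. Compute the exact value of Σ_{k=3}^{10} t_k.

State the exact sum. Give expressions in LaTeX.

Σ = -254561089303656

t_(k+1)/t_k = 3*(k + 2)*(3*k + 8)/(3*k + 5).
Gosper form: A/B · C(k+1)/C(k) with A=3*k + 6, B=1, C=k + 5/3.
f must satisfy (3*k + 6)·f(k+1) − (1)·f(k) = k + 5/3.
Bound: deg f ≤ 0.
A polynomial solution: f(k) = 1/3.
R(k) = B(k−1)·f(k)/C(k) = 1/(3*k + 5); s_k = R·t_k = -3**(k + 1)*factorial(k + 1).
Δs = -3**(k + 1)*(3*k + 5)*factorial(k + 1), as required.
Telescoping: Σ = s_(11) − s_(3) = -254561089305600 − (-1944) = -254561089303656.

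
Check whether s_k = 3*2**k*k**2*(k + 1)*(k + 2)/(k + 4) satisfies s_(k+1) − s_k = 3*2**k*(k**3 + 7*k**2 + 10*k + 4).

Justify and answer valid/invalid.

s_(k+1) = 6*2**k*(k + 1)**2*(k + 2)*(k + 3)/(k + 5)
s_(k+1) − s_k = 3*2**k*(k + 1)*(k + 2)*(-k**2*(k + 5) + 2*(k + 1)*(k + 3)*(k + 4))/((k + 4)*(k + 5))
(s_(k+1) − s_k) − t_k = 6*2**k*(-k**4 - 10*k**3 - 37*k**2 - 44*k - 16)/(k**2 + 9*k + 20)

Invalid: residual 6*2**k*(-k**4 - 10*k**3 - 37*k**2 - 44*k - 16)/(k**2 + 9*k + 20) ≠ 0.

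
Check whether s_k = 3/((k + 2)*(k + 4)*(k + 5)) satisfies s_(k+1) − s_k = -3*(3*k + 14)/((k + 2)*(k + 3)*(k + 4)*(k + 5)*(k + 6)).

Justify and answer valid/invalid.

s_(k+1) = 3/((k + 3)*(k + 5)*(k + 6))
s_(k+1) − s_k = 3*(-3*k - 10)/(k**5 + 20*k**4 + 155*k**3 + 580*k**2 + 1044*k + 720)
(s_(k+1) − s_k) − t_k = 12/(k**5 + 20*k**4 + 155*k**3 + 580*k**2 + 1044*k + 720)

Invalid: residual 12/(k**5 + 20*k**4 + 155*k**3 + 580*k**2 + 1044*k + 720) ≠ 0.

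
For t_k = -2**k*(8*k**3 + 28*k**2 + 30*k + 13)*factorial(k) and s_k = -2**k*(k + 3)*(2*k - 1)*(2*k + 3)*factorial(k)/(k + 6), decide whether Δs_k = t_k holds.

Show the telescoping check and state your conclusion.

Invalid: residual 3*2**k*(8*k**4 + 76*k**3 + 194*k**2 + 189*k + 81)*factorial(k)/((k + 6)*(k + 7)) ≠ 0.

s_(k+1) = -2**(k + 1)*(k + 4)*(2*k + 1)*(2*k + 5)*factorial(k + 1)/(k + 7)
s_(k+1) − s_k = -2**k*(8*k**5 + 108*k**4 + 502*k**3 + 997*k**2 + 862*k + 303)*factorial(k)/((k + 6)*(k + 7))
(s_(k+1) − s_k) − t_k = 3*2**k*(8*k**4 + 76*k**3 + 194*k**2 + 189*k + 81)*factorial(k)/((k + 6)*(k + 7))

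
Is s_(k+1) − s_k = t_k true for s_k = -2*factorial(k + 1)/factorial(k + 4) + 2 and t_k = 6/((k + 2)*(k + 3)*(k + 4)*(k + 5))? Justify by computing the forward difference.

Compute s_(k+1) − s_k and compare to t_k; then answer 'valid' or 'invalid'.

s_(k+1) = -2*factorial(k + 2)/factorial(k + 5) + 2
s_(k+1) − s_k = 6/((k + 2)*(k + 3)*(k + 4)*(k + 5))
(s_(k+1) − s_k) − t_k = 0

valid; difference matches t_k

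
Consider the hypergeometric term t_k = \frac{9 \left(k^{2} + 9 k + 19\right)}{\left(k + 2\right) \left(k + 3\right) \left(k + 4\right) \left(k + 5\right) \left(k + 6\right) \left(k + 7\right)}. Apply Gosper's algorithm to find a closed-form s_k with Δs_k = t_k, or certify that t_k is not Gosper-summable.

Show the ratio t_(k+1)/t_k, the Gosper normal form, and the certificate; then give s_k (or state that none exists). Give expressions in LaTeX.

The ratio is (k + 2)*(9*k + (k + 1)**2 + 28)/((k + 8)*(k**2 + 9*k + 19)).
Take A(k)=k + 2, B(k)=k + 8, C(k)=k**2 + 9*k + 19.
f must satisfy (k + 2)·f(k+1) − (k + 7)·f(k) = k**2 + 9*k + 19.
Degrees (1,1,2) ⇒ d ≤ 5.
Solving with deg f ≤ 5: f(k) = k*(k + 3)*(k + 5)*(k**2 + 12*k + 44)/144.
Certificate R = B(k−1)f/C = k*(k + 3)*(k + 5)*(k + 7)*(k**2 + 12*k + 44)/(144*(k**2 + 9*k + 19)) gives s_k = k*(k**2 + 12*k + 44)/(16*(k**3 + 12*k**2 + 44*k + 48)).
s_(k+1) − s_k = 9*(k**2 + 9*k + 19)/(k**6 + 27*k**5 + 295*k**4 + 1665*k**3 + 5104*k**2 + 8028*k + 5040) = t_k.

s_k = \frac{k \left(k^{2} + 12 k + 44\right)}{16 \left(k^{3} + 12 k^{2} + 44 k + 48\right)}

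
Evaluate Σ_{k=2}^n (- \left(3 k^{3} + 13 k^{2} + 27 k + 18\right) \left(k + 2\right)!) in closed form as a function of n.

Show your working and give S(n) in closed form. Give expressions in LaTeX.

S(n) = - 3 n^{2} \left(n + 3\right)! - 7 n \left(n + 3\right)! - 7 \left(n + 3\right)! + 408

The ratio is (3*k**4 + 31*k**3 + 128*k**2 + 247*k + 183)/(3*k**3 + 13*k**2 + 27*k + 18).
A = k + 3, B = 1, C = k**3 + 13*k**2/3 + 9*k + 6.
Set up (k + 3)·f(k+1) − (1)·f(k) − (k**3 + 13*k**2/3 + 9*k + 6) = 0.
From deg A=1, deg B=0, deg C=3: d=2.
Solve for f: f(k) = (3*k**2 + k + 3)/3 (degree 2 ≤ 2).
So s_k = (B(k−1)f/C)·t_k = ((3*k**2 + k + 3)/(3*k**3 + 13*k**2 + 27*k + 18))·t_k = -(3*k**2 + k + 3)*factorial(k + 2).
Verify: -(3*k**3 + 13*k**2 + 27*k + 18)*factorial(k + 2) matches t_k.
Σ_(k=2)^n t_k = s_(n+1) − s_(2) = (-(3*n**2 + 7*n + 7)*factorial(n + 3)) − (-408), i.e. -3*n**2*factorial(n + 3) - 7*n*factorial(n + 3) - 7*factorial(n + 3) + 408.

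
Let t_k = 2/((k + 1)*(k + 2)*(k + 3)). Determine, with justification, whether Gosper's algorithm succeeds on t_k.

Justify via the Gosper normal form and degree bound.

Yes. s_k = k*(k + 3)/(2*(k + 1)*(k + 2)).

Compute t_(k+1)/t_k: get (k + 1)/(k + 4).
Factor: A=k + 1; B=k + 4; C=1.
Key eq: (k + 1)·f(k+1) = (k + 3)·f(k) + (1).
d = 2 from the (1,1,0) case.
Solve for f: f(k) = k*(k + 3)/4 (degree 2 ≤ 2).
Then R = B(k−1)f/C = k*(k + 3)**2/4, so s_k = R(k)·t_k = k*(k + 3)/(2*(k + 1)*(k + 2)).
Check: Δs_k = 2/(k**3 + 6*k**2 + 11*k + 6). ✓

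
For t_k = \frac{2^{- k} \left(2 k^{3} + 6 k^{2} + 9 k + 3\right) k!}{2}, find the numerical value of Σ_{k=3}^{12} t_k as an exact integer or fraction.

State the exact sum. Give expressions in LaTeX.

Σ = 2389862277/8

Step 1: r(k) = (2*k**4 + 14*k**3 + 39*k**2 + 47*k + 20)/(2*(2*k**3 + 6*k**2 + 9*k + 3)).
Gosper form: A/B · C(k+1)/C(k) with A=k/2 + 1/2, B=1, C=k**3 + 3*k**2 + 9*k/2 + 3/2.
Key eq: (k/2 + 1/2)·f(k+1) = (1)·f(k) + (k**3 + 3*k**2 + 9*k/2 + 3/2).
From deg A=1, deg B=0, deg C=3: d=2.
Solving with deg f ≤ 2: f(k) = 2*k**2 + 4*k + 3.
Get s_k = R·t_k = (2*k**2 + 4*k + 3)*factorial(k)/2**k with R(k) = B(k−1)f(k)/C(k) = 2*(2*k**2 + 4*k + 3)/(2*k**3 + 6*k**2 + 9*k + 3).
Δs = (2*k**3 + 6*k**2 + 9*k + 3)*factorial(k)/(2*2**k), as required.
Sum = s_(13) − s_(3); s_(13) = 2389862475/8, s_(3) = 99/4 ⇒ 2389862277/8.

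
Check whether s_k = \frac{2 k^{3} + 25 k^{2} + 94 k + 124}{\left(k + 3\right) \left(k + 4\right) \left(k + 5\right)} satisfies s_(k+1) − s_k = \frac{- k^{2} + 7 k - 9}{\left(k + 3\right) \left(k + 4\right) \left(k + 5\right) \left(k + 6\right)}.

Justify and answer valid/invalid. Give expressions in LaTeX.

Valid: the claim telescopes to t_k.

s_(k+1) = (94*k + 2*(k + 1)**3 + 25*(k + 1)**2 + 218)/((k + 4)*(k + 5)*(k + 6))
s_(k+1) − s_k = (-k**2 + 7*k - 9)/(k**4 + 18*k**3 + 119*k**2 + 342*k + 360)
(s_(k+1) − s_k) − t_k = 0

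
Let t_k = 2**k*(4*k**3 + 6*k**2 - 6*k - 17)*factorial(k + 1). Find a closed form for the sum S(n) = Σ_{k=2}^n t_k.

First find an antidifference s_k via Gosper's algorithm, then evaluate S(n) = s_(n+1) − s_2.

Compute t_(k+1)/t_k: get 2*(4*k**4 + 26*k**3 + 54*k**2 + 23*k - 26)/(4*k**3 + 6*k**2 - 6*k - 17).
Take A(k)=2*k + 4, B(k)=1, C(k)=k**3 + 3*k**2/2 - 3*k/2 - 17/4.
Need (2*k + 4)·f(k+1) − (1)·f(k) = k**3 + 3*k**2/2 - 3*k/2 - 17/4.
Bound: deg f ≤ 2.
Match coefficients ⇒ f(k) = (2*k**2 - 4*k - 3)/4.
Then R = B(k−1)f/C = (2*k**2 - 4*k - 3)/(4*k**3 + 6*k**2 - 6*k - 17), so s_k = R(k)·t_k = 2**k*(2*k**2 - 4*k - 3)*factorial(k + 1).
Check: Δs_k = 2**k*(4*k**3 + 6*k**2 - 6*k - 17)*factorial(k + 1). ✓
Σ_(k=2)^n t_k = s_(n+1) − s_(2) = (2**(n + 1)*(2*n**2 - 5)*factorial(n + 2)) − (-72), i.e. 4*2**n*n**2*factorial(n + 2) - 10*2**n*factorial(n + 2) + 72.

S(n) = 4*2**n*n**2*factorial(n + 2) - 10*2**n*factorial(n + 2) + 72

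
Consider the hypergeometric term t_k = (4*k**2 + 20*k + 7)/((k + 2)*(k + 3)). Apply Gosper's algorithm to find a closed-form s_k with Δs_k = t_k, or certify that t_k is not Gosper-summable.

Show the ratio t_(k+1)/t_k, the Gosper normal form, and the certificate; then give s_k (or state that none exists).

Compute t_(k+1)/t_k: get (k + 2)*(20*k + 4*(k + 1)**2 + 27)/((k + 4)*(4*k**2 + 20*k + 7)).
So A=k + 2 and B=k + 4, with C=k**2 + 5*k + 7/4.
Solve (k + 2)·f(k+1) − (k + 3)·f(k) = k**2 + 5*k + 7/4.
From deg A=1, deg B=1, deg C=2: d=2.
Match coefficients ⇒ f(k) = k*(8*k - 1)/8.
Then R = B(k−1)f/C = k*(k + 3)*(8*k - 1)/(2*(4*k**2 + 20*k + 7)), so s_k = R(k)·t_k = k*(8*k - 1)/(2*(k + 2)).
Δs = (4*k**2 + 20*k + 7)/(k**2 + 5*k + 6), as required.

s_k = k*(8*k - 1)/(2*(k + 2))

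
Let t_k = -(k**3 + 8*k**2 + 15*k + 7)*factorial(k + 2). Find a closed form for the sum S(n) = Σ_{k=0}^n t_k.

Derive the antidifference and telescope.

S(n) = -n**2*factorial(n + 3) - 6*n*factorial(n + 3) - factorial(n + 3) - 8

Compute t_(k+1)/t_k: get (k**4 + 14*k**3 + 67*k**2 + 133*k + 93)/(k**3 + 8*k**2 + 15*k + 7).
A = k + 3, B = 1, C = k**3 + 8*k**2 + 15*k + 7.
f must satisfy (k + 3)·f(k+1) − (1)·f(k) = k**3 + 8*k**2 + 15*k + 7.
Degrees (1,0,3) ⇒ d ≤ 2.
Solving with deg f ≤ 2: f(k) = k**2 + 4*k - 4.
R(k) = B(k−1)·f(k)/C(k) = (k**2 + 4*k - 4)/(k**3 + 8*k**2 + 15*k + 7); s_k = R·t_k = -(k**2 + 4*k - 4)*factorial(k + 2).
Check: Δs_k = -(k**3 + 8*k**2 + 15*k + 7)*factorial(k + 2). ✓
Evaluate: s_(n+1) = -(n**2 + 6*n + 1)*factorial(n + 3); subtract s_(0) = 8 ⇒ S(n) = -n**2*factorial(n + 3) - 6*n*factorial(n + 3) - factorial(n + 3) - 8.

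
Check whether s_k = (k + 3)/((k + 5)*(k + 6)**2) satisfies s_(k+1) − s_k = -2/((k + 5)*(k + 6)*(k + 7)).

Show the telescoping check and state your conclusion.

s_(k+1) = (k + 4)/((k + 6)*(k + 7)**2)
s_(k+1) − s_k = (-(k + 3)*(k + 7)**2 + (k + 4)*(k + 5)*(k + 6))/((k + 5)*(k + 6)**2*(k + 7)**2)
(s_(k+1) − s_k) − t_k = 3*(3*k + 19)/(k**5 + 31*k**4 + 383*k**3 + 2357*k**2 + 7224*k + 8820)

Invalid: residual 3*(3*k + 19)/(k**5 + 31*k**4 + 383*k**3 + 2357*k**2 + 7224*k + 8820) ≠ 0.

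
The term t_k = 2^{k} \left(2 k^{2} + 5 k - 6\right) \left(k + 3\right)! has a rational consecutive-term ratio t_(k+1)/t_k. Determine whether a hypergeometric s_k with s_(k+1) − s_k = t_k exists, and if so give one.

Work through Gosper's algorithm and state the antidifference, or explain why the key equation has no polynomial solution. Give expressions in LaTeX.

s_k = 2^{k} \left(k - 2\right) \left(k + 3\right)!

r(k) = 2*(2*k**3 + 17*k**2 + 37*k + 4)/(2*k**2 + 5*k - 6) after simplifying.
So A=2*k + 8 and B=1, with C=k**2 + 5*k/2 - 3.
Set up (2*k + 8)·f(k+1) − (1)·f(k) − (k**2 + 5*k/2 - 3) = 0.
Degrees (1,0,2) ⇒ d ≤ 1.
Solving with deg f ≤ 1: f(k) = (k - 2)/2.
Get s_k = R·t_k = 2**k*(k - 2)*factorial(k + 3) with R(k) = B(k−1)f(k)/C(k) = (k - 2)/(2*k**2 + 5*k - 6).
Verify: 2**k*(2*k**2 + 5*k - 6)*factorial(k + 3) matches t_k.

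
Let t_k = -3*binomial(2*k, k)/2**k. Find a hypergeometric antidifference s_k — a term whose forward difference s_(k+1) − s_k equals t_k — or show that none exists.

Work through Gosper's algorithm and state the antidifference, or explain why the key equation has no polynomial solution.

Compute t_(k+1)/t_k: get (2*k + 1)/(k + 1).
Normal form (A,B,C) = (2*k + 1, k + 1, 1).
Key eq: (2*k + 1)·f(k+1) = (k)·f(k) + (1).
From deg A=1, deg B=1, deg C=0: d=-1.
Negative degree bound (-1): no f exists, t_k not Gosper-summable.

none (Gosper's algorithm certifies no s_k)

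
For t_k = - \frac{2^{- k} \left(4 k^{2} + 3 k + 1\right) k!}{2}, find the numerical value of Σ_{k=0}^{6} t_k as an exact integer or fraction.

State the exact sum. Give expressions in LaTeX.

Step 1: r(k) = (k + 1)*(3*k + 4*(k + 1)**2 + 4)/(2*(4*k**2 + 3*k + 1)).
Normal form (A,B,C) = (k/2 + 1/2, 1, k**2 + 3*k/4 + 1/4).
f must satisfy (k/2 + 1/2)·f(k+1) − (1)·f(k) = k**2 + 3*k/4 + 1/4.
deg f ≤ 1 (via 1,0,2).
A polynomial solution: f(k) = (4*k + 3)/2.
So s_k = (B(k−1)f/C)·t_k = (2*(4*k + 3)/(4*k**2 + 3*k + 1))·t_k = -(4*k + 3)*factorial(k)/2**k.
s_(k+1) − s_k = -(4*k**2 + 3*k + 1)*factorial(k)/(2*2**k) = t_k.
Evaluate s at k=7 and k=0: -9765/8 and -3; difference -9741/8.

Σ = -9741/8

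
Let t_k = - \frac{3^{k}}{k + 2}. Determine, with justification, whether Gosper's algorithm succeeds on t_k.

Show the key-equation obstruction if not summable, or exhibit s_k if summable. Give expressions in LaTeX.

The ratio is 3*(k + 2)/(k + 3).
Normal form (A,B,C) = (3*k + 6, k + 3, 1).
f must satisfy (3*k + 6)·f(k+1) − (k + 2)·f(k) = 1.
Bound: deg f ≤ -1.
deg f ≤ -1 is impossible — no certificate.

No; the degree bound rules out any f.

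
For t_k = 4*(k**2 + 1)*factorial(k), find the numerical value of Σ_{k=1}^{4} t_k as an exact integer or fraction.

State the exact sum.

t_(k+1)/t_k = (k + 1)*((k + 1)**2 + 1)/(k**2 + 1).
So A=k + 1 and B=1, with C=k**2 + 1.
Key eq: (k + 1)·f(k+1) = (1)·f(k) + (k**2 + 1).
Degrees (1,0,2) ⇒ d ≤ 1.
Solving with deg f ≤ 1: f(k) = k - 1.
So s_k = (B(k−1)f/C)·t_k = ((k - 1)/(k**2 + 1))·t_k = 4*(k - 1)*factorial(k).
Verify: 4*(k**2 + 1)*factorial(k) matches t_k.
Telescoping: Σ = s_(5) − s_(1) = 1920 − (0) = 1920.

Σ = 1920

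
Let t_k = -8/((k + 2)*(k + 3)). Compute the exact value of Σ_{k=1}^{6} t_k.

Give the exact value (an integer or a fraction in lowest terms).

Σ = -16/9

r(k) = (k + 2)/(k + 4) after simplifying.
Gosper form: A/B · C(k+1)/C(k) with A=k + 2, B=k + 4, C=1.
f must satisfy (k + 2)·f(k+1) − (k + 3)·f(k) = 1.
From deg A=1, deg B=1, deg C=0: d=1.
Solving with deg f ≤ 1: f(k) = k/2.
Certificate R = B(k−1)f/C = k*(k + 3)/2 gives s_k = -4*k/(k + 2).
Check: Δs_k = -8/(k**2 + 5*k + 6). ✓
Σ_(k=1)^(6) t_k = s_(7) − s_(1) = -28/9 − (-4/3) = -16/9.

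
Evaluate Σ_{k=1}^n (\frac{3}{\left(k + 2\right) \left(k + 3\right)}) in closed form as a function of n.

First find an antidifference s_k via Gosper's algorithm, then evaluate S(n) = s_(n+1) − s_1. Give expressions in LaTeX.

S(n) = \frac{n}{n + 3}

The ratio is (k + 2)/(k + 4).
A = k + 2, B = k + 4, C = 1.
Set up (k + 2)·f(k+1) − (k + 3)·f(k) − (1) = 0.
From deg A=1, deg B=1, deg C=0: d=1.
A polynomial solution: f(k) = k/2.
Certificate R = B(k−1)f/C = k*(k + 3)/2 gives s_k = 3*k/(2*(k + 2)).
Δs = 3/(k**2 + 5*k + 6), as required.
s_(n+1) = 3*(n + 1)/(2*(n + 3)) and s_(1) = 1/2, so S(n) = n/(n + 3).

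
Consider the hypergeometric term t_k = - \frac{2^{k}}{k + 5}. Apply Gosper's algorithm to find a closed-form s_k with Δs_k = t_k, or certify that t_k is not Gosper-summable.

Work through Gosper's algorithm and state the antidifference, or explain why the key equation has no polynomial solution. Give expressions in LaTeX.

The ratio is 2*(k + 5)/(k + 6).
Normal form (A,B,C) = (2*k + 10, k + 6, 1).
f must satisfy (2*k + 10)·f(k+1) − (k + 5)·f(k) = 1.
From deg A=1, deg B=1, deg C=0: d=-1.
d = -1 < 0 ⇒ no nonzero polynomial f; not summable.

none (Gosper's algorithm certifies no s_k)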